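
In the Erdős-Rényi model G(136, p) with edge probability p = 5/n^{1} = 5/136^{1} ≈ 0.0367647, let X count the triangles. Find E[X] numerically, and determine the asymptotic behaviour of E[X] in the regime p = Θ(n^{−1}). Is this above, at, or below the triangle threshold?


Number of potential triangles: C(136, 3) = 410040.
Each occurs with probability p³ ≈ (0.0367647)³ ≈ 4.96927794e-05.
By linearity: E[X] = C(136, 3)·p³ ≈ 410040 · 4.96927794e-05 ≈ 20.376027.
Here α = 1, so p = 5/n is exactly at the triangle threshold p ~ 1/n. Asymptotically E[X] → c³/6 = 5³/6 = 125/6 ≈ 20.833333, a bounded constant. In this regime the triangle count is asymptotically Poisson(c³/6).

E[X] ≈ 20.376027; in regime p = Θ(1/n^{1}) E[X] stays bounded (at the triangle threshold p ~ 1/n).


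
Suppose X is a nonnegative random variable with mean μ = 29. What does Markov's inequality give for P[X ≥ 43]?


μ = E[X] = 29, a = 43.
Markov: P[X ≥ 43] ≤ μ/a = (29)/43 = 29/43.
Numerically: ≈ 0.6744.
(Since a = 43 > μ = 29.0000, the bound 29/43 is < 1 and informative.)

P[X ≥ 43] ≤ 29/43 ≈ 0.6744.


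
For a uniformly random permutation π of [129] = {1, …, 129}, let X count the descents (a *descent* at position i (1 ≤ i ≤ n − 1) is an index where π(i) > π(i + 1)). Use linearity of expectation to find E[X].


Write X = Σ X_I over i = 1, …, 128, with X_I the indicator of one descent.
There are 128 indicators.
For each fixed i, the pair (π(i), π(i+1)) is a uniformly random ordered pair of distinct values from {1, …, 129}; by symmetry P[π(i) > π(i+1)] = 1/2.
By linearity: E[X] = 128 · (1/2) = (129 − 1) · (1/2) = 64 ≈ 64.0000.

E[X] = 64 = 64.0000.


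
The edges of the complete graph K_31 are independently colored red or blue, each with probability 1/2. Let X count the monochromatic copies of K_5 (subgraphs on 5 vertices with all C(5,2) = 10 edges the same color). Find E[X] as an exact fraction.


Let X = Σ_S X_S over the C(31, 5) = 169911 subsets S of size 5, where X_S = 1 if the K_5 on S is monochromatic.
For a fixed S, the K_5 on S has C(5, 2) = 10 edges. P[all 10 edges red] = (1/2)^10, and likewise for blue, so P[monochromatic] = 2·(1/2)^10 = 2^{1 − 10} = 1/512.
By linearity: E[X] = C(31, 5) · 2^{1 − 10} = 169911 · 1/512 = 169911/512.
Numerically: E[X] ≈ 331.8574.

E[X] = C(31,5)·2^(1−C(5,2)) = 169911/512 ≈ 331.8574.


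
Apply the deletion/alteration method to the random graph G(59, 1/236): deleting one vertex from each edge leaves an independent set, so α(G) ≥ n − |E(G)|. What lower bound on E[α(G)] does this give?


E[|E(G)|] = C(59, 2)·p = 1711 · (1/236) = 29/4.
E[α(G)] ≥ n − E[|E(G)|] = 59 − 29/4 = 207/4.
Numerically: ≈ 51.7500.
(This is only a lower bound; the true E[α(G)] may be larger.)

E[α(G)] ≥ 207/4 ≈ 51.7500.


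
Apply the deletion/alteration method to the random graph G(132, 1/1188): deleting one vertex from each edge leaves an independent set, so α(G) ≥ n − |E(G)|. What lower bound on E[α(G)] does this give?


E[|E(G)|] = C(132, 2)·p = 8646 · (1/1188) = 131/18.
E[α(G)] ≥ n − E[|E(G)|] = 132 − 131/18 = 2245/18.
Numerically: ≈ 124.7222.
(This is only a lower bound; the true E[α(G)] may be larger.)

E[α(G)] ≥ 2245/18 ≈ 124.7222.


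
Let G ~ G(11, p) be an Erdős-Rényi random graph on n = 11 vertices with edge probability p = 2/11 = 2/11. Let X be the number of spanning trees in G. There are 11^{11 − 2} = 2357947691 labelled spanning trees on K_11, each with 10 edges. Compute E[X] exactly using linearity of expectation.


K_11 has 11^{11 − 2} = 2357947691 labelled spanning trees.
For each such spanning tree H, let X_H = 1 if all 10 edges of H are present in G. Then P[X_H = 1] = p^{10} = (2/11)^{10} = 1024/25937424601.
By linearity: E[X] = Σ_H E[X_H] = 2357947691 · p^{10} = 2357947691 · 1024/25937424601 = 1024/11.
Numerically: E[X] ≈ 93.091.

E[X] = 2357947691 · (2/11)^{10} = 1024/11 ≈ 93.091.


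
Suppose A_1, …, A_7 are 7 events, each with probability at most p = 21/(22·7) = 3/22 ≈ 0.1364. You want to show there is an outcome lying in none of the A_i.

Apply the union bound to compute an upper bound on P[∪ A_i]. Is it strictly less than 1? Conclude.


Union bound: P[∪_{i=1}^{7} A_i] ≤ Σ_i P[A_i] ≤ 7·p = 7·(3/22) = 21/22.
Numerically: 21/22 ≈ 0.9545.
Is 21/22 < 1? YES.
Since P[∪ A_i] ≤ 21/22 < 1, the complement has P[∩ A_i^c] ≥ 1 − 21/22 = 1/22 > 0, so some outcome avoids every A_i.

7·p = 21/22 ≈ 0.9545; existence CERTIFIED by the union bound.


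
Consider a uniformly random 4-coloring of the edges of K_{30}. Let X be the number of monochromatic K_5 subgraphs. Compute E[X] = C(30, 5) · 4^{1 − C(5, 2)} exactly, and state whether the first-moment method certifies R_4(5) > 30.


E[X] = C(30, 5) · 4^{1 − 10} = 142506 · 4^{−9} = 142506/262144.
As a reduced fraction: E[X] = 71253/131072 ≈ 0.543617.
Is E[X] < 1? YES.
Since E[X] < 1, there exists a 4-coloring of K_{30} with no monochromatic K_5; hence R_4(5) > 30.

E[X] = 71253/131072 ≈ 0.543617; E[X] < 1, so R_4(5) > 30.


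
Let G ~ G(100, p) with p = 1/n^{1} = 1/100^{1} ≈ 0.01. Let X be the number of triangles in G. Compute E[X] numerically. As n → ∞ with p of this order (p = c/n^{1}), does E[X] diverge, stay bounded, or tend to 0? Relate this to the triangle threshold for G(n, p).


Number of potential triangles: C(100, 3) = 161700.
Each occurs with probability p³ ≈ (0.01)³ ≈ 1.000000e-06.
By linearity: E[X] = C(100, 3)·p³ ≈ 161700 · 1.000000e-06 ≈ 0.1617.
Here α = 1, so p = 1/n is exactly at the triangle threshold p ~ 1/n. Asymptotically E[X] → c³/6 = 1³/6 = 1/6 ≈ 0.1667, a bounded constant. In this regime the triangle count is asymptotically Poisson(c³/6).

E[X] ≈ 0.1617; in regime p = Θ(1/n^{1}) E[X] stays bounded (at the triangle threshold p ~ 1/n).


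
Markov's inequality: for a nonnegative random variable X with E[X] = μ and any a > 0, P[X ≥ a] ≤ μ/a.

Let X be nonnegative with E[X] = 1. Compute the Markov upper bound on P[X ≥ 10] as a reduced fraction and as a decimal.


μ = E[X] = 1, a = 10.
Markov: P[X ≥ 10] ≤ μ/a = (1)/10 = 1/10.
Numerically: ≈ 0.10000.
(Since a = 10 > μ = 1.00000, the bound 1/10 is < 1 and informative.)

P[X ≥ 10] ≤ 1/10 ≈ 0.10000.


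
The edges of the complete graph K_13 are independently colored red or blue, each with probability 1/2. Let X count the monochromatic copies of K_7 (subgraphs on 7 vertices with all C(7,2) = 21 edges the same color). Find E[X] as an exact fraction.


Let X = Σ_S X_S over the C(13, 7) = 1716 subsets S of size 7, where X_S = 1 if the K_7 on S is monochromatic.
For a fixed S, the K_7 on S has C(7, 2) = 21 edges. P[all 21 edges red] = (1/2)^21, and likewise for blue, so P[monochromatic] = 2·(1/2)^21 = 2^{1 − 21} = 1/1048576.
Summing: E[X] = C(13, 7) · 2^{1 − 21} = 1716 · 1/1048576 = 429/262144.
Numerically: E[X] ≈ 0.001637.

E[X] = C(13,7)·2^(1−C(7,2)) = 429/262144 ≈ 0.001637.


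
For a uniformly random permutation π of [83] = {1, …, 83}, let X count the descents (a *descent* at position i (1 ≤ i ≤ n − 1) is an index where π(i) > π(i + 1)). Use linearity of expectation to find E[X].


Write X = Σ X_I over i = 1, …, 82, with X_I the indicator of one descent.
There are 82 indicators.
For each fixed i, the pair (π(i), π(i+1)) is a uniformly random ordered pair of distinct values from {1, …, 83}; by symmetry P[π(i) > π(i+1)] = 1/2.
By linearity: E[X] = 82 · (1/2) = (83 − 1) · (1/2) = 41 ≈ 41.000.

E[X] = 41 = 41.000.


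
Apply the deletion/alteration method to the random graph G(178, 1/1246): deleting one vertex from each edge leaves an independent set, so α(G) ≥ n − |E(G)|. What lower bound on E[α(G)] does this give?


E[|E(G)|] = C(178, 2)·p = 15753 · (1/1246) = 177/14.
E[α(G)] ≥ n − E[|E(G)|] = 178 − 177/14 = 2315/14.
Numerically: ≈ 165.3571.
(This is only a lower bound; the true E[α(G)] may be larger.)

E[α(G)] ≥ 2315/14 ≈ 165.3571.


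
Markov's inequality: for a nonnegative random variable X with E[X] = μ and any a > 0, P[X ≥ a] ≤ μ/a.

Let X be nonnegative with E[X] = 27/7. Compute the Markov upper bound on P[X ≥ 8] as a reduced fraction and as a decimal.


μ = E[X] = 27/7, a = 8.
Markov: P[X ≥ 8] ≤ μ/a = (27/7)/8 = 27/56.
Numerically: ≈ 0.48214.
(Since a = 8 > μ = 3.85714, the bound 27/56 is < 1 and informative.)

P[X ≥ 8] ≤ 27/56 ≈ 0.48214.


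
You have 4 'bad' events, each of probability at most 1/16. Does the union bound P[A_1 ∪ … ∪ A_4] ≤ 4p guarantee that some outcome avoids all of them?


Union bound: P[∪_{i=1}^{4} A_i] ≤ Σ_i P[A_i] ≤ 4·p = 4·(1/16) = 1/4.
Numerically: 1/4 ≈ 0.2500000.
Is 1/4 < 1? YES.
Since P[∪ A_i] ≤ 1/4 < 1, the complement has P[∩ A_i^c] ≥ 1 − 1/4 = 3/4 > 0, so some outcome avoids every A_i.

4·p = 1/4 ≈ 0.2500000; existence CERTIFIED by the union bound.


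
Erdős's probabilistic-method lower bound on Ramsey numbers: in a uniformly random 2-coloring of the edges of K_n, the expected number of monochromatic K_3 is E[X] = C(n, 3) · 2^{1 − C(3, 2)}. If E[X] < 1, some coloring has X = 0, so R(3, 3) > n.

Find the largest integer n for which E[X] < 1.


We need C(n, 3) · 2^{1 − 3} < 1, i.e. C(n, 3) < 2^{3 − 1} = 4.
Check values of n near the boundary:
  n = 3: C(3, 3) = 1; 1 < 4? YES
  n = 4: C(4, 3) = 4; 4 < 4? NO
  n = 5: C(5, 3) = 10; 10 < 4? NO
  n = 6: C(6, 3) = 20; 20 < 4? NO
The largest n with C(n, 3) < 4 is n = 3 (where E[X] = 1/4 ≈ 0.2500). Hence R(3, 3) > 3, i.e. R(3, 3) ≥ 4.

Largest n = 3; hence R(3, 3) > 3.


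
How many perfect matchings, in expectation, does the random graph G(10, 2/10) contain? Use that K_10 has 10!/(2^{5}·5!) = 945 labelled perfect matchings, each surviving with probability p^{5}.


K_10 has 10!/(2^{5}·5!) = 945 labelled perfect matchings.
For each such perfect matching H, let X_H = 1 if all 5 edges of H are present in G. Then P[X_H = 1] = p^{5} = (1/5)^{5} = 1/3125.
Summing the indicators: E[X] = Σ_H E[X_H] = 945 · p^{5} = 945 · 1/3125 = 189/625.
Numerically: E[X] ≈ 0.3024.

E[X] = 945 · (1/5)^{5} = 189/625 ≈ 0.3024.


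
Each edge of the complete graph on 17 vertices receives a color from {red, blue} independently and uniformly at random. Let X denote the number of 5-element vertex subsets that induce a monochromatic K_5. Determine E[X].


Let X = Σ_S X_S over the C(17, 5) = 6188 subsets S of size 5, where X_S = 1 if the K_5 on S is monochromatic.
For a fixed S, the K_5 on S has C(5, 2) = 10 edges. P[all 10 edges red] = (1/2)^10, and likewise for blue, so P[monochromatic] = 2·(1/2)^10 = 2^{1 − 10} = 1/512.
By linearity: E[X] = C(17, 5) · 2^{1 − 10} = 6188 · 1/512 = 1547/128.
Numerically: E[X] ≈ 12.085938.

E[X] = C(17,5)·2^(1−C(5,2)) = 1547/128 ≈ 12.085938.


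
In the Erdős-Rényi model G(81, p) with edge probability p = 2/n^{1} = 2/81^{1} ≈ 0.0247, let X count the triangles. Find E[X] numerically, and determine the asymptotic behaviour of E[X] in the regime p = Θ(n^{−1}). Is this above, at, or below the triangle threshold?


Number of potential triangles: C(81, 3) = 85320.
Each occurs with probability p³ ≈ (0.0247)³ ≈ 1.50534e-05.
By linearity: E[X] = C(81, 3)·p³ ≈ 85320 · 1.50534e-05 ≈ 1.284.
Here α = 1, so p = 2/n is exactly at the triangle threshold p ~ 1/n. Asymptotically E[X] → c³/6 = 2³/6 = 4/3 ≈ 1.333, a bounded constant. In this regime the triangle count is asymptotically Poisson(c³/6).

E[X] ≈ 1.284; in regime p = Θ(1/n^{1}) E[X] stays bounded (at the triangle threshold p ~ 1/n).


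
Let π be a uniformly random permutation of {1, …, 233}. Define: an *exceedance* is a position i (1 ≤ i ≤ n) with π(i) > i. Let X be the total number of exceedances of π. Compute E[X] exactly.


Write X = Σ_{i=1}^{233} X_i, where X_i = 1_{π(i) > i}.
For each fixed i, π(i) is uniform over {1, …, 233} (marginal of a uniform permutation), so P[π(i) > i] = (n − i)/n. Summing: Σ_{i=1}^{233} (n − i)/n = (0 + 1 + … + 232)/233 = 233(233 − 1)/(2·233) = (233 − 1)/2.
Hence E[X] = Σ_{i=1}^{233} (233 − i)/233 = 116 ≈ 116.0000.

E[X] = 116 = 116.0000.


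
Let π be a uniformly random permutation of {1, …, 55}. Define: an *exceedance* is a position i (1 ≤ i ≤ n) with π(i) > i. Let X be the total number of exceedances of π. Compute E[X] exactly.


Write X = Σ_{i=1}^{55} X_i, where X_i = 1_{π(i) > i}.
For each fixed i, π(i) is uniform over {1, …, 55} (marginal of a uniform permutation), so P[π(i) > i] = (n − i)/n. Summing: Σ_{i=1}^{55} (n − i)/n = (0 + 1 + … + 54)/55 = 55(55 − 1)/(2·55) = (55 − 1)/2.
Hence E[X] = Σ_{i=1}^{55} (55 − i)/55 = 27 ≈ 27.0000.

E[X] = 27 = 27.0000.


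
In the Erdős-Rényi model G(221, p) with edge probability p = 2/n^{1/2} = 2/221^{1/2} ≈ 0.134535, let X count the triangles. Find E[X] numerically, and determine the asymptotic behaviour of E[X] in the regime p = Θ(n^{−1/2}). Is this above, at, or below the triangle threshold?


Number of potential triangles: C(221, 3) = 1774630.
Each occurs with probability p³ ≈ (0.134535)³ ≈ 2.43501464e-03.
By linearity: E[X] = C(221, 3)·p³ ≈ 1774630 · 2.43501464e-03 ≈ 4321.250029.
Since α = 1/2 < 1, p = c/n^{1/2} ≫ 1/n is above the triangle threshold p ~ 1/n. Asymptotically E[X] ~ (c³/6)·n^{3(1−α)} = (2³/6)·n^{1.5} → ∞; triangles are abundant w.h.p.

E[X] ≈ 4321.250029; in regime p = Θ(1/n^{1/2}) E[X] diverges (above the triangle threshold p ~ 1/n).


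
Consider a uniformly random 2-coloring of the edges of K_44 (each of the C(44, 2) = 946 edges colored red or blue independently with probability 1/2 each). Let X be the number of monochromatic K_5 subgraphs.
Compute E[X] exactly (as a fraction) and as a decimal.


Let X = Σ_S X_S over the C(44, 5) = 1086008 subsets S of size 5, where X_S = 1 if the K_5 on S is monochromatic.
For a fixed S, the K_5 on S has C(5, 2) = 10 edges. P[all 10 edges red] = (1/2)^10, and likewise for blue, so P[monochromatic] = 2·(1/2)^10 = 2^{1 − 10} = 1/512.
By linearity: E[X] = C(44, 5) · 2^{1 − 10} = 1086008 · 1/512 = 135751/64.
Numerically: E[X] ≈ 2121.109375.

E[X] = C(44,5)·2^(1−C(5,2)) = 135751/64 ≈ 2121.109375.


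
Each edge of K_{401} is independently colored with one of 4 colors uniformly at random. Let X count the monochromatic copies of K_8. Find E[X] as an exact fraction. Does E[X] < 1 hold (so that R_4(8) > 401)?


E[X] = C(401, 8) · 4^{1 − 28} = 15456772627710150 · 4^{−27} = 15456772627710150/18014398509481984.
As a reduced fraction: E[X] = 7728386313855075/9007199254740992 ≈ 0.8580232.
Is E[X] < 1? YES.
Since E[X] < 1, there exists a 4-coloring of K_{401} with no monochromatic K_8; hence R_4(8) > 401.

E[X] = 7728386313855075/9007199254740992 ≈ 0.8580232; E[X] < 1, so R_4(8) > 401.


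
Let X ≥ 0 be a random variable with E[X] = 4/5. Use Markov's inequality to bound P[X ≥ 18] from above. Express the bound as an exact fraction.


μ = E[X] = 4/5, a = 18.
Markov: P[X ≥ 18] ≤ μ/a = (4/5)/18 = 2/45.
Numerically: ≈ 0.044.
(Since a = 18 > μ = 0.800, the bound 2/45 is < 1 and informative.)

P[X ≥ 18] ≤ 2/45 ≈ 0.044.


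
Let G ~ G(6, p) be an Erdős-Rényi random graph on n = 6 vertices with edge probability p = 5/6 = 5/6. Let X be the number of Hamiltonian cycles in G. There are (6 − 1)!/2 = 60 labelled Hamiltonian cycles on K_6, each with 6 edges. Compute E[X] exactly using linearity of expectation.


K_6 has (6 − 1)!/2 = 60 labelled Hamiltonian cycles.
For each such Hamiltonian cycle H, let X_H = 1 if all 6 edges of H are present in G. Then P[X_H = 1] = p^{6} = (5/6)^{6} = 15625/46656.
Summing the indicators: E[X] = Σ_H E[X_H] = 60 · p^{6} = 60 · 15625/46656 = 78125/3888.
Numerically: E[X] ≈ 20.0939.

E[X] = 60 · (5/6)^{6} = 78125/3888 ≈ 20.0939.


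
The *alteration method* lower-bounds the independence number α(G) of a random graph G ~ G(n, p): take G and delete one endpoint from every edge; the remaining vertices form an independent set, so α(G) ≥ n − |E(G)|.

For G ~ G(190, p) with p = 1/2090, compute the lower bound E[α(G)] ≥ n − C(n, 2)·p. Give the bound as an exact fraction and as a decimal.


E[|E(G)|] = C(190, 2)·p = 17955 · (1/2090) = 189/22.
E[α(G)] ≥ n − E[|E(G)|] = 190 − 189/22 = 3991/22.
Numerically: ≈ 181.40909.
(This is only a lower bound; the true E[α(G)] may be larger.)

E[α(G)] ≥ 3991/22 ≈ 181.40909.


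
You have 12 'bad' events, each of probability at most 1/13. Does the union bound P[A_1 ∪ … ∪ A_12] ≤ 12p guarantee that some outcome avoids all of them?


Union bound: P[∪_{i=1}^{12} A_i] ≤ Σ_i P[A_i] ≤ 12·p = 12·(1/13) = 12/13.
Numerically: 12/13 ≈ 0.9231.
Is 12/13 < 1? YES.
Since P[∪ A_i] ≤ 12/13 < 1, the complement has P[∩ A_i^c] ≥ 1 − 12/13 = 1/13 > 0, so some outcome avoids every A_i.

12·p = 12/13 ≈ 0.9231; existence CERTIFIED by the union bound.


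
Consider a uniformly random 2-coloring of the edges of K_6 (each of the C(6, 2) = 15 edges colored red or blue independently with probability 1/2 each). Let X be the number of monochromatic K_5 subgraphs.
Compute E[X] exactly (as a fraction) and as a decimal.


Let X = Σ_S X_S over the C(6, 5) = 6 subsets S of size 5, where X_S = 1 if the K_5 on S is monochromatic.
For a fixed S, the K_5 on S has C(5, 2) = 10 edges. P[all 10 edges red] = (1/2)^10, and likewise for blue, so P[monochromatic] = 2·(1/2)^10 = 2^{1 − 10} = 1/512.
Summing: E[X] = C(6, 5) · 2^{1 − 10} = 6 · 1/512 = 3/256.
Numerically: E[X] ≈ 0.012.

E[X] = C(6,5)·2^(1−C(5,2)) = 3/256 ≈ 0.012.


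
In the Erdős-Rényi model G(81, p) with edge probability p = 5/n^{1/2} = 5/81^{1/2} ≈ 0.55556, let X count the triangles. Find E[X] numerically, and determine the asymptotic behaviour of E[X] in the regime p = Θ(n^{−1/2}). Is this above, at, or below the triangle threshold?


Number of potential triangles: C(81, 3) = 85320.
Each occurs with probability p³ ≈ (0.55556)³ ≈ 1.7146776e-01.
By linearity: E[X] = C(81, 3)·p³ ≈ 85320 · 1.7146776e-01 ≈ 14629.62963.
Since α = 1/2 < 1, p = c/n^{1/2} ≫ 1/n is above the triangle threshold p ~ 1/n. Asymptotically E[X] ~ (c³/6)·n^{3(1−α)} = (5³/6)·n^{1.5} → ∞; triangles are abundant w.h.p.

E[X] ≈ 14629.62963; in regime p = Θ(1/n^{1/2}) E[X] diverges (above the triangle threshold p ~ 1/n).


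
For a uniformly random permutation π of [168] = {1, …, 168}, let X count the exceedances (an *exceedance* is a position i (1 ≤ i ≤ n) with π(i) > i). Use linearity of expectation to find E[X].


Write X = Σ_{i=1}^{168} X_i, where X_i = 1_{π(i) > i}.
For each fixed i, π(i) is uniform over {1, …, 168} (marginal of a uniform permutation), so P[π(i) > i] = (n − i)/n. Summing: Σ_{i=1}^{168} (n − i)/n = (0 + 1 + … + 167)/168 = 168(168 − 1)/(2·168) = (168 − 1)/2.
Hence E[X] = Σ_{i=1}^{168} (168 − i)/168 = 167/2 ≈ 83.500000.

E[X] = 167/2 = 83.500000.


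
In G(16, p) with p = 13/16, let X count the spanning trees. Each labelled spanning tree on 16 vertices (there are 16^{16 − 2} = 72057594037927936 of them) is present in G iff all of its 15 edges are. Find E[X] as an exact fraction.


K_16 has 16^{16 − 2} = 72057594037927936 labelled spanning trees.
For each such spanning tree H, let X_H = 1 if all 15 edges of H are present in G. Then P[X_H = 1] = p^{15} = (13/16)^{15} = 51185893014090757/1152921504606846976.
Summing the indicators: E[X] = Σ_H E[X_H] = 72057594037927936 · p^{15} = 72057594037927936 · 51185893014090757/1152921504606846976 = 51185893014090757/16.
Numerically: E[X] ≈ 3.2e+15.

E[X] = 72057594037927936 · (13/16)^{15} = 51185893014090757/16 ≈ 3.2e+15.


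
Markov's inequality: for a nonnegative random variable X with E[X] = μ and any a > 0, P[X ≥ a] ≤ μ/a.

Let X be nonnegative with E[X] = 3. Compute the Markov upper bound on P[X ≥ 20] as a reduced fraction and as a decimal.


μ = E[X] = 3, a = 20.
Markov: P[X ≥ 20] ≤ μ/a = (3)/20 = 3/20.
Numerically: ≈ 0.15000.
(Since a = 20 > μ = 3.00000, the bound 3/20 is < 1 and informative.)

P[X ≥ 20] ≤ 3/20 ≈ 0.15000.


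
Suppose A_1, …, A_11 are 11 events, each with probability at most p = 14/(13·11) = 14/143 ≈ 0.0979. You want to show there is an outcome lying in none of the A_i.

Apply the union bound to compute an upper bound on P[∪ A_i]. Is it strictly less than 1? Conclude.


Union bound: P[∪_{i=1}^{11} A_i] ≤ Σ_i P[A_i] ≤ 11·p = 11·(14/143) = 14/13.
Numerically: 14/13 ≈ 1.0769.
Is 14/13 < 1? NO.
Since the bound 14/13 is ≥ 1, the union bound is uninformative here; it does NOT by itself certify existence.

11·p = 14/13 ≈ 1.0769; existence NOT certified by the union bound.


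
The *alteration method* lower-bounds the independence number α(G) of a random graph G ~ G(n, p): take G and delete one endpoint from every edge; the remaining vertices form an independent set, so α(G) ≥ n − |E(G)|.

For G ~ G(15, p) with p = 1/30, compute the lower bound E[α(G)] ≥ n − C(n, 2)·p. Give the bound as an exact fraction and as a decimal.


E[|E(G)|] = C(15, 2)·p = 105 · (1/30) = 7/2.
E[α(G)] ≥ n − E[|E(G)|] = 15 − 7/2 = 23/2.
Numerically: ≈ 11.500000.
(This is only a lower bound; the true E[α(G)] may be larger.)

E[α(G)] ≥ 23/2 ≈ 11.500000.


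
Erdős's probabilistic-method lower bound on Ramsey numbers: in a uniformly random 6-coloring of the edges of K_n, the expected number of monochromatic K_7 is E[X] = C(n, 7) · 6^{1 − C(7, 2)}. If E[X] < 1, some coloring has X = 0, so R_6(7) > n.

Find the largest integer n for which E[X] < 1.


We need C(n, 7) · 6^{1 − 21} < 1, i.e. C(n, 7) < 6^{21 − 1} = 3656158440062976.
Check values of n near the boundary:
  n = 562: C(562, 7) = 3384017972944752; 3384017972944752 < 3656158440062976? YES
  n = 563: C(563, 7) = 3426622515769596; 3426622515769596 < 3656158440062976? YES
  n = 564: C(564, 7) = 3469685994423792; 3469685994423792 < 3656158440062976? YES
  n = 565: C(565, 7) = 3513212521235560; 3513212521235560 < 3656158440062976? YES
  n = 566: C(566, 7) = 3557206237959440; 3557206237959440 < 3656158440062976? YES
  n = 567: C(567, 7) = 3601671315933933; 3601671315933933 < 3656158440062976? YES
  n = 568: C(568, 7) = 3646611956239704; 3646611956239704 < 3656158440062976? YES
  n = 569: C(569, 7) = 3692032389858348; 3692032389858348 < 3656158440062976? NO
The largest n with C(n, 7) < 3656158440062976 is n = 568 (where E[X] = 16882462760369/16926659444736 ≈ 0.99739). Hence R_6(7) > 568, i.e. R_6(7) ≥ 569.

Largest n = 568; hence R_6(7) > 568.


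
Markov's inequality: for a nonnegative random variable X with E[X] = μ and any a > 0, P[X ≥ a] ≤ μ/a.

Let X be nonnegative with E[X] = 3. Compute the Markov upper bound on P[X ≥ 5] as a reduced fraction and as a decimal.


μ = E[X] = 3, a = 5.
Markov: P[X ≥ 5] ≤ μ/a = (3)/5 = 3/5.
Numerically: ≈ 0.600.
(Since a = 5 > μ = 3.000, the bound 3/5 is < 1 and informative.)

P[X ≥ 5] ≤ 3/5 ≈ 0.600.


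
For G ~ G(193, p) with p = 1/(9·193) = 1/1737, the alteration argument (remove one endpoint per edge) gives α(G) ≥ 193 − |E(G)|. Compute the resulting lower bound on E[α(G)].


E[|E(G)|] = C(193, 2)·p = 18528 · (1/1737) = 32/3.
E[α(G)] ≥ n − E[|E(G)|] = 193 − 32/3 = 547/3.
Numerically: ≈ 182.33333.
(This is only a lower bound; the true E[α(G)] may be larger.)

E[α(G)] ≥ 547/3 ≈ 182.33333.


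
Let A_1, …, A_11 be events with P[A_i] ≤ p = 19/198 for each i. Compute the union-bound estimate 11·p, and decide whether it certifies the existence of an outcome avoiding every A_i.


Union bound: P[∪_{i=1}^{11} A_i] ≤ Σ_i P[A_i] ≤ 11·p = 11·(19/198) = 19/18.
Numerically: 19/18 ≈ 1.056.
Is 19/18 < 1? NO.
Since the bound 19/18 is ≥ 1, the union bound is uninformative here; it does NOT by itself certify existence.

11·p = 19/18 ≈ 1.056; existence NOT certified by the union bound.


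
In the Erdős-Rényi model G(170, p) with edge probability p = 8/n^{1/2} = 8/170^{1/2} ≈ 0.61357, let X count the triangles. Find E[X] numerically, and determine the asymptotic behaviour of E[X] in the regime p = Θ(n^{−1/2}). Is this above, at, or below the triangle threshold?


Number of potential triangles: C(170, 3) = 804440.
Each occurs with probability p³ ≈ (0.61357)³ ≈ 2.3099181e-01.
By linearity: E[X] = C(170, 3)·p³ ≈ 804440 · 2.3099181e-01 ≈ 185819.05035.
Since α = 1/2 < 1, p = c/n^{1/2} ≫ 1/n is above the triangle threshold p ~ 1/n. Asymptotically E[X] ~ (c³/6)·n^{3(1−α)} = (8³/6)·n^{1.5} → ∞; triangles are abundant w.h.p.

E[X] ≈ 185819.05035; in regime p = Θ(1/n^{1/2}) E[X] diverges (above the triangle threshold p ~ 1/n).


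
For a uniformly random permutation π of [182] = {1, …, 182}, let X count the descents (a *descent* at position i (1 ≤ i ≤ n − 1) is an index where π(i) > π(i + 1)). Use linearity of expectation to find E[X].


Write X = Σ X_I over i = 1, …, 181, with X_I the indicator of one descent.
There are 181 indicators.
For each fixed i, the pair (π(i), π(i+1)) is a uniformly random ordered pair of distinct values from {1, …, 182}; by symmetry P[π(i) > π(i+1)] = 1/2.
By linearity: E[X] = 181 · (1/2) = (182 − 1) · (1/2) = 181/2 ≈ 90.500.

E[X] = 181/2 = 90.500.


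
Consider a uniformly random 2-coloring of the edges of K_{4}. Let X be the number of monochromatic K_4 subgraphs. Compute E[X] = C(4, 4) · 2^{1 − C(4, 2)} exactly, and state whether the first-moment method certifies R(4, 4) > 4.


E[X] = C(4, 4) · 2^{1 − 6} = 1 · 2^{−5} = 1/32.
As a reduced fraction: E[X] = 1/32 ≈ 0.031250.
Is E[X] < 1? YES.
Since E[X] < 1, there exists a 2-coloring of K_{4} with no monochromatic K_4; hence R(4, 4) > 4.

E[X] = 1/32 ≈ 0.031250; E[X] < 1, so R(4, 4) > 4.


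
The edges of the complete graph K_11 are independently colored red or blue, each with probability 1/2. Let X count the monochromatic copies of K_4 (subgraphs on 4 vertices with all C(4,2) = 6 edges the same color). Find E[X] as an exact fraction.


Let X = Σ_S X_S over the C(11, 4) = 330 subsets S of size 4, where X_S = 1 if the K_4 on S is monochromatic.
For a fixed S, the K_4 on S has C(4, 2) = 6 edges. P[all 6 edges red] = (1/2)^6, and likewise for blue, so P[monochromatic] = 2·(1/2)^6 = 2^{1 − 6} = 1/32.
Summing: E[X] = C(11, 4) · 2^{1 − 6} = 330 · 1/32 = 165/16.
Numerically: E[X] ≈ 10.31250.

E[X] = C(11,4)·2^(1−C(4,2)) = 165/16 ≈ 10.31250.


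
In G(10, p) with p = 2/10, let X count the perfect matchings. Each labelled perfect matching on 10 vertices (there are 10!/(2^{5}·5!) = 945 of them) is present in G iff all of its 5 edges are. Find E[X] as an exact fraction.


K_10 has 10!/(2^{5}·5!) = 945 labelled perfect matchings.
For each such perfect matching H, let X_H = 1 if all 5 edges of H are present in G. Then P[X_H = 1] = p^{5} = (1/5)^{5} = 1/3125.
By linearity of expectation: E[X] = Σ_H E[X_H] = 945 · p^{5} = 945 · 1/3125 = 189/625.
Numerically: E[X] ≈ 0.3024.

E[X] = 945 · (1/5)^{5} = 189/625 ≈ 0.3024.


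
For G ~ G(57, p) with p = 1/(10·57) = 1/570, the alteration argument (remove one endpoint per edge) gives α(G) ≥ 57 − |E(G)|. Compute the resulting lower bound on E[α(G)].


E[|E(G)|] = C(57, 2)·p = 1596 · (1/570) = 14/5.
E[α(G)] ≥ n − E[|E(G)|] = 57 − 14/5 = 271/5.
Numerically: ≈ 54.2000.
(This is only a lower bound; the true E[α(G)] may be larger.)

E[α(G)] ≥ 271/5 ≈ 54.2000.


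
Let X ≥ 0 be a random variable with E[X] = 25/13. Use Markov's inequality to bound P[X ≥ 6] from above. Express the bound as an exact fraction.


μ = E[X] = 25/13, a = 6.
Markov: P[X ≥ 6] ≤ μ/a = (25/13)/6 = 25/78.
Numerically: ≈ 0.320513.
(Since a = 6 > μ = 1.923077, the bound 25/78 is < 1 and informative.)

P[X ≥ 6] ≤ 25/78 ≈ 0.320513.


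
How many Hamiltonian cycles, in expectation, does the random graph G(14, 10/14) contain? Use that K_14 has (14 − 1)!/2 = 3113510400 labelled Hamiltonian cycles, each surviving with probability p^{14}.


K_14 has (14 − 1)!/2 = 3113510400 labelled Hamiltonian cycles.
For each such Hamiltonian cycle H, let X_H = 1 if all 14 edges of H are present in G. Then P[X_H = 1] = p^{14} = (5/7)^{14} = 6103515625/678223072849.
By linearity of expectation: E[X] = Σ_H E[X_H] = 3113510400 · p^{14} = 3113510400 · 6103515625/678223072849 = 2714765625000000000/96889010407.
Numerically: E[X] ≈ 2.80193e+07.

E[X] = 3113510400 · (5/7)^{14} = 2714765625000000000/96889010407 ≈ 2.80193e+07.


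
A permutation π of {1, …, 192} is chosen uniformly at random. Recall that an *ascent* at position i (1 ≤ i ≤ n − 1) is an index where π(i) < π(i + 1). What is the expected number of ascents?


Write X = Σ X_I over i = 1, …, 191, with X_I the indicator of one ascent.
There are 191 indicators.
For each fixed i, the pair (π(i), π(i+1)) is a uniformly random ordered pair of distinct values from {1, …, 192}; by symmetry P[π(i) < π(i+1)] = 1/2.
By linearity: E[X] = 191 · (1/2) = (192 − 1) · (1/2) = 191/2 ≈ 95.50000.

E[X] = 191/2 = 95.50000.


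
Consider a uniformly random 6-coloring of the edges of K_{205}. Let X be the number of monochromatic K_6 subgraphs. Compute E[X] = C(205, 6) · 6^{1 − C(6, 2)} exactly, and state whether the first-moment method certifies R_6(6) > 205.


E[X] = C(205, 6) · 6^{1 − 15} = 95746959700 · 6^{−14} = 95746959700/78364164096.
As a reduced fraction: E[X] = 23936739925/19591041024 ≈ 1.2218.
Is E[X] < 1? NO.
Since E[X] ≥ 1, the first-moment bound is inconclusive at n = 205; it does NOT by itself certify R_6(6) > 205.

E[X] = 23936739925/19591041024 ≈ 1.2218; E[X] ≥ 1; first-moment method inconclusive here.


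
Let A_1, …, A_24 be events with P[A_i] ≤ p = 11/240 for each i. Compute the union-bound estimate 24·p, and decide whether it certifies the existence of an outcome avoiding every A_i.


Union bound: P[∪_{i=1}^{24} A_i] ≤ Σ_i P[A_i] ≤ 24·p = 24·(11/240) = 11/10.
Numerically: 11/10 ≈ 1.10000.
Is 11/10 < 1? NO.
Since the bound 11/10 is ≥ 1, the union bound is uninformative here; it does NOT by itself certify existence.

24·p = 11/10 ≈ 1.10000; existence NOT certified by the union bound.


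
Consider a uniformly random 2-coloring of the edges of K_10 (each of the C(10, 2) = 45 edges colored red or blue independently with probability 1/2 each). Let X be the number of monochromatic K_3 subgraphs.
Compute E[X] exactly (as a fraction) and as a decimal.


Let X = Σ_S X_S over the C(10, 3) = 120 subsets S of size 3, where X_S = 1 if the K_3 on S is monochromatic.
For a fixed S, the K_3 on S has C(3, 2) = 3 edges. P[all 3 edges red] = (1/2)^3, and likewise for blue, so P[monochromatic] = 2·(1/2)^3 = 2^{1 − 3} = 1/4.
By linearity of expectation: E[X] = C(10, 3) · 2^{1 − 3} = 120 · 1/4 = 30.
Numerically: E[X] ≈ 30.00000.

E[X] = C(10,3)·2^(1−C(3,2)) = 30 ≈ 30.00000.


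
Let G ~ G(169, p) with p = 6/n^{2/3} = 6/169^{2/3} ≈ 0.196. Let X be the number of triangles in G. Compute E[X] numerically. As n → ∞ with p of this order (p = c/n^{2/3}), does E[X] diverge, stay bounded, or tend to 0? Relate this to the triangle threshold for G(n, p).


Number of potential triangles: C(169, 3) = 790244.
Each occurs with probability p³ ≈ (0.196)³ ≈ 7.56276e-03.
By linearity: E[X] = C(169, 3)·p³ ≈ 790244 · 7.56276e-03 ≈ 5976.426.
Since α = 2/3 < 1, p = c/n^{2/3} ≫ 1/n is above the triangle threshold p ~ 1/n. Asymptotically E[X] ~ (c³/6)·n^{3(1−α)} = (6³/6)·n^{1} → ∞; triangles are abundant w.h.p.

E[X] ≈ 5976.426; in regime p = Θ(1/n^{2/3}) E[X] diverges (above the triangle threshold p ~ 1/n).


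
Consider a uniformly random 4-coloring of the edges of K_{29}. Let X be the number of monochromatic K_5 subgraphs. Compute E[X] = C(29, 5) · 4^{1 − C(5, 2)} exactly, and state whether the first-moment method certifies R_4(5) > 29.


E[X] = C(29, 5) · 4^{1 − 10} = 118755 · 4^{−9} = 118755/262144.
As a reduced fraction: E[X] = 118755/262144 ≈ 0.453.
Is E[X] < 1? YES.
Since E[X] < 1, there exists a 4-coloring of K_{29} with no monochromatic K_5; hence R_4(5) > 29.

E[X] = 118755/262144 ≈ 0.453; E[X] < 1, so R_4(5) > 29.


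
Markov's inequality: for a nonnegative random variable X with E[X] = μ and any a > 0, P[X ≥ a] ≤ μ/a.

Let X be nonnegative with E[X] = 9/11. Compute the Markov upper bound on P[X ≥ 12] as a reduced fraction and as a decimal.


μ = E[X] = 9/11, a = 12.
Markov: P[X ≥ 12] ≤ μ/a = (9/11)/12 = 3/44.
Numerically: ≈ 0.06818.
(Since a = 12 > μ = 0.81818, the bound 3/44 is < 1 and informative.)

P[X ≥ 12] ≤ 3/44 ≈ 0.06818.


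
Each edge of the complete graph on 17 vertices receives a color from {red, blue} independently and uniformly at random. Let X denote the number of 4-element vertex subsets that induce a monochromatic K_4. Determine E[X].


Let X = Σ_S X_S over the C(17, 4) = 2380 subsets S of size 4, where X_S = 1 if the K_4 on S is monochromatic.
For a fixed S, the K_4 on S has C(4, 2) = 6 edges. P[all 6 edges red] = (1/2)^6, and likewise for blue, so P[monochromatic] = 2·(1/2)^6 = 2^{1 − 6} = 1/32.
By linearity of expectation: E[X] = C(17, 4) · 2^{1 − 6} = 2380 · 1/32 = 595/8.
Numerically: E[X] ≈ 74.375000.

E[X] = C(17,4)·2^(1−C(4,2)) = 595/8 ≈ 74.375000.


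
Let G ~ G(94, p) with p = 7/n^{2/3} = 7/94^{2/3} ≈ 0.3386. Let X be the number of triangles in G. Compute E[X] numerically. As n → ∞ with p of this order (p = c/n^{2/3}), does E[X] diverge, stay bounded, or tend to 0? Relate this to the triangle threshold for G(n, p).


Number of potential triangles: C(94, 3) = 134044.
Each occurs with probability p³ ≈ (0.3386)³ ≈ 3.881847e-02.
By linearity: E[X] = C(94, 3)·p³ ≈ 134044 · 3.881847e-02 ≈ 5203.3830.
Since α = 2/3 < 1, p = c/n^{2/3} ≫ 1/n is above the triangle threshold p ~ 1/n. Asymptotically E[X] ~ (c³/6)·n^{3(1−α)} = (7³/6)·n^{1} → ∞; triangles are abundant w.h.p.

E[X] ≈ 5203.3830; in regime p = Θ(1/n^{2/3}) E[X] diverges (above the triangle threshold p ~ 1/n).


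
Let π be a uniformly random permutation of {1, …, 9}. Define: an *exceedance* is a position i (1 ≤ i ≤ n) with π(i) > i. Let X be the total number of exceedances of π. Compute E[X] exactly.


Write X = Σ_{i=1}^{9} X_i, where X_i = 1_{π(i) > i}.
For each fixed i, π(i) is uniform over {1, …, 9} (marginal of a uniform permutation), so P[π(i) > i] = (n − i)/n. Summing: Σ_{i=1}^{9} (n − i)/n = (0 + 1 + … + 8)/9 = 9(9 − 1)/(2·9) = (9 − 1)/2.
Hence E[X] = Σ_{i=1}^{9} (9 − i)/9 = 4 ≈ 4.0000.

E[X] = 4 = 4.0000.


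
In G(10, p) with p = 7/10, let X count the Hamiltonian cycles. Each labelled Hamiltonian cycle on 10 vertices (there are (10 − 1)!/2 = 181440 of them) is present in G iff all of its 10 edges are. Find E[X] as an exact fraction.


K_10 has (10 − 1)!/2 = 181440 labelled Hamiltonian cycles.
For each such Hamiltonian cycle H, let X_H = 1 if all 10 edges of H are present in G. Then P[X_H = 1] = p^{10} = (7/10)^{10} = 282475249/10000000000.
By linearity of expectation: E[X] = Σ_H E[X_H] = 181440 · p^{10} = 181440 · 282475249/10000000000 = 160163466183/31250000.
Numerically: E[X] ≈ 5125.23.

E[X] = 181440 · (7/10)^{10} = 160163466183/31250000 ≈ 5125.23.


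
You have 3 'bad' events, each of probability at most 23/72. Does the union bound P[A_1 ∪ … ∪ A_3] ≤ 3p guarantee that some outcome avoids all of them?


Union bound: P[∪_{i=1}^{3} A_i] ≤ Σ_i P[A_i] ≤ 3·p = 3·(23/72) = 23/24.
Numerically: 23/24 ≈ 0.958333.
Is 23/24 < 1? YES.
Since P[∪ A_i] ≤ 23/24 < 1, the complement has P[∩ A_i^c] ≥ 1 − 23/24 = 1/24 > 0, so some outcome avoids every A_i.

3·p = 23/24 ≈ 0.958333; existence CERTIFIED by the union bound.


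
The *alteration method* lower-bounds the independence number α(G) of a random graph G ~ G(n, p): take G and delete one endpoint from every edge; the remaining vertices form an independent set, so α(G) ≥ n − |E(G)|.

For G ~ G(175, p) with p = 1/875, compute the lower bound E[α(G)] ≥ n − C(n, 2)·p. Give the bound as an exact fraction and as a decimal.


E[|E(G)|] = C(175, 2)·p = 15225 · (1/875) = 87/5.
E[α(G)] ≥ n − E[|E(G)|] = 175 − 87/5 = 788/5.
Numerically: ≈ 157.60000.
(This is only a lower bound; the true E[α(G)] may be larger.)

E[α(G)] ≥ 788/5 ≈ 157.60000.


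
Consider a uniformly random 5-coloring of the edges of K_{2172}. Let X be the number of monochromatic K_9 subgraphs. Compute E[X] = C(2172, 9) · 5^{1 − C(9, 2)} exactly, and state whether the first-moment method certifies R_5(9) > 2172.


E[X] = C(2172, 9) · 5^{1 − 36} = 2915866900084148060642020 · 5^{−35} = 2915866900084148060642020/2910383045673370361328125.
As a reduced fraction: E[X] = 583173380016829612128404/582076609134674072265625 ≈ 1.00188.
Is E[X] < 1? NO.
Since E[X] ≥ 1, the first-moment bound is inconclusive at n = 2172; it does NOT by itself certify R_5(9) > 2172.

E[X] = 583173380016829612128404/582076609134674072265625 ≈ 1.00188; E[X] ≥ 1; first-moment method inconclusive here.


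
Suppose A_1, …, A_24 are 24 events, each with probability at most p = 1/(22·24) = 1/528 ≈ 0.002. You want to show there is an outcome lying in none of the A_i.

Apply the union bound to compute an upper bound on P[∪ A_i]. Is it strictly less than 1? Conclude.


Union bound: P[∪_{i=1}^{24} A_i] ≤ Σ_i P[A_i] ≤ 24·p = 24·(1/528) = 1/22.
Numerically: 1/22 ≈ 0.045.
Is 1/22 < 1? YES.
Since P[∪ A_i] ≤ 1/22 < 1, the complement has P[∩ A_i^c] ≥ 1 − 1/22 = 21/22 > 0, so some outcome avoids every A_i.

24·p = 1/22 ≈ 0.045; existence CERTIFIED by the union bound.


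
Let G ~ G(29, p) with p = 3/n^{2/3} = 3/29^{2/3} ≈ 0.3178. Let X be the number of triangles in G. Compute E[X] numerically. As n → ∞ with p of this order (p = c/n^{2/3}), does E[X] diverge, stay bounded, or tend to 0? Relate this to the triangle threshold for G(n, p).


Number of potential triangles: C(29, 3) = 3654.
Each occurs with probability p³ ≈ (0.3178)³ ≈ 3.210464e-02.
By linearity: E[X] = C(29, 3)·p³ ≈ 3654 · 3.210464e-02 ≈ 117.3103.
Since α = 2/3 < 1, p = c/n^{2/3} ≫ 1/n is above the triangle threshold p ~ 1/n. Asymptotically E[X] ~ (c³/6)·n^{3(1−α)} = (3³/6)·n^{1} → ∞; triangles are abundant w.h.p.

E[X] ≈ 117.3103; in regime p = Θ(1/n^{2/3}) E[X] diverges (above the triangle threshold p ~ 1/n).


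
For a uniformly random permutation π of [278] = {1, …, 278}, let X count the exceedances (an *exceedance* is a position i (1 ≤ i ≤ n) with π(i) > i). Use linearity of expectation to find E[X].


Write X = Σ_{i=1}^{278} X_i, where X_i = 1_{π(i) > i}.
For each fixed i, π(i) is uniform over {1, …, 278} (marginal of a uniform permutation), so P[π(i) > i] = (n − i)/n. Summing: Σ_{i=1}^{278} (n − i)/n = (0 + 1 + … + 277)/278 = 278(278 − 1)/(2·278) = (278 − 1)/2.
Hence E[X] = Σ_{i=1}^{278} (278 − i)/278 = 277/2 ≈ 138.500000.

E[X] = 277/2 = 138.500000.


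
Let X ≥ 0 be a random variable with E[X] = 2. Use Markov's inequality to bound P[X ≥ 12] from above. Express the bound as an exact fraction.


μ = E[X] = 2, a = 12.
Markov: P[X ≥ 12] ≤ μ/a = (2)/12 = 1/6.
Numerically: ≈ 0.166667.
(Since a = 12 > μ = 2.000000, the bound 1/6 is < 1 and informative.)

P[X ≥ 12] ≤ 1/6 ≈ 0.166667.


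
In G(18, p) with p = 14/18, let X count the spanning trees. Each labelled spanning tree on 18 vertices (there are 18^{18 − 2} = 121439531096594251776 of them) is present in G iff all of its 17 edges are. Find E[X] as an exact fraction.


K_18 has 18^{18 − 2} = 121439531096594251776 labelled spanning trees.
For each such spanning tree H, let X_H = 1 if all 17 edges of H are present in G. Then P[X_H = 1] = p^{17} = (7/9)^{17} = 232630513987207/16677181699666569.
Summing the indicators: E[X] = Σ_H E[X_H] = 121439531096594251776 · p^{17} = 121439531096594251776 · 232630513987207/16677181699666569 = 15245673364665597952/9.
Numerically: E[X] ≈ 1.694e+18.

E[X] = 121439531096594251776 · (7/9)^{17} = 15245673364665597952/9 ≈ 1.694e+18.
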